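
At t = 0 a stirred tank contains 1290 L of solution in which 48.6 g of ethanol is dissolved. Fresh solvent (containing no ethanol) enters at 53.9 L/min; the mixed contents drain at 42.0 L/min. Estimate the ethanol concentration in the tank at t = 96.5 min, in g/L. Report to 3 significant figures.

Total volume: dV/dt = Q_in − Q_out = 11.900 L/min, so V(t) = 1290 + 11.900 t and V(96.5) = 2438.3 L.
No ethanol enters, so dm/dt = −Q_out · (m/V).
Separate: dm/m = −Q_out dt/V(t) ⇒ ln(m/m₀) = −(Q_out/(Q_in−Q_out)) ln(V/V₀).
m = m₀ (V₀/V)^(Q_out/(Q_in−Q_out)) = 48.6 × (1290/2438.3)^(3.5294) = 5.1373 g.
C = m/V = 5.1373/2438.3 = 0.0021069 g/L.

0.00211 g/L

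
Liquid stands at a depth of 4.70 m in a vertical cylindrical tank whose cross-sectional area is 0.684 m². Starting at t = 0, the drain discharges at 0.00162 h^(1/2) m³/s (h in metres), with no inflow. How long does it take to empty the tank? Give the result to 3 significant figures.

1830 s

With no inflow, A dh/dt = −0.00162 √h.
Separate and integrate: 2(√h − √h₀) = −(0.00162/A) t.
Tank is empty when √h = 0: t_empty = 2A√h₀/0.00162.
t_empty = 2·0.684·√4.70/0.00162 = 1.3680·2.1679/0.00162 = 1830.7 s.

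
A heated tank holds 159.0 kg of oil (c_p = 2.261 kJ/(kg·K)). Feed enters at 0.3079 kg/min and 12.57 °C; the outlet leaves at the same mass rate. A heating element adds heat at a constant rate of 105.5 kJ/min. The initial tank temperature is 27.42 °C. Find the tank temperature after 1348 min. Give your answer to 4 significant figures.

Unsteady energy balance on the tank contents: M c_p dT/dt = ṁ c_p (T_in − T) + 105.5.
τ = M/ṁ = 516.401 min; T_ss = T_in + Q̇/(ṁ c_p) = 12.57 + 105.5/(0.3079·2.261) = 164.115 °C.
This is linear first-order; T(t) = T_ss + (T₀ − T_ss) e^(−t/τ).
T(1348) = 164.115 + (-136.695)·e^(−1348/516.401) = 164.115 + (-136.695)·0.0735072 = 154.067 °C.

154.1 °C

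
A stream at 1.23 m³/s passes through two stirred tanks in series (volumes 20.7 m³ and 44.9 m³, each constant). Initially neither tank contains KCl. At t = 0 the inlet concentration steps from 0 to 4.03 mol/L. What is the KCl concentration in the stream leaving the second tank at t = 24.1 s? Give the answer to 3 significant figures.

Each tank obeys Vᵢ dCᵢ/dt = Q(Cᵢ₋₁ − Cᵢ), so τᵢ = Vᵢ/Q.
τ₁ = 20.7/1.23 = 16.829 s; τ₂ = 44.9/1.23 = 36.504 s.
Solving the cascade with C₁(0)=C₂(0)=0 gives C₂(t) = C_in[1 − (τ₁ e^(−t/τ₁) − τ₂ e^(−t/τ₂))/(τ₁ − τ₂)].
At t = 24.1: e^(−t/τ₁) = 0.23882, e^(−t/τ₂) = 0.51675.
C₂ = 4.03·[1 − (16.829·0.23882 − 36.504·0.51675)/(-19.675)] = 4.03·0.24552 = 0.98946 mol/L.

0.989 mol/L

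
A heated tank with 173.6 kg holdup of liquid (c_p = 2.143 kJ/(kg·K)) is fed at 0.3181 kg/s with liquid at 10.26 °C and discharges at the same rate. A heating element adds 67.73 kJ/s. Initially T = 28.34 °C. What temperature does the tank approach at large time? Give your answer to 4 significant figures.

109.6 °C

Heat balance on the well-mixed liquid: M c_p dT/dt = ṁ c_p (T_in − T) + 67.73.
At steady state dT/dt = 0 ⇒ T_ss = T_in + Q̇/(ṁ c_p) = 10.26 + 67.73/(0.3181·2.143) = 109.616 °C.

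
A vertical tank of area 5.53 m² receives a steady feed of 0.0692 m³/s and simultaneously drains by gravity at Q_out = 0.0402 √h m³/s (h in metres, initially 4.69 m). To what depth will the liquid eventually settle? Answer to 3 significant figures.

Level balance: A dh/dt = 0.0692 − 0.0402 √h. Setting dh/dt = 0:
Q_in = 0.0402 √h_ss ⇒ √h_ss = 0.0692/0.0402 = 1.7214.
h_ss = 1.7214² = 2.9632 m. (Since h₀ = 4.69 m > h_ss, the level will fall toward this value.)

2.96 m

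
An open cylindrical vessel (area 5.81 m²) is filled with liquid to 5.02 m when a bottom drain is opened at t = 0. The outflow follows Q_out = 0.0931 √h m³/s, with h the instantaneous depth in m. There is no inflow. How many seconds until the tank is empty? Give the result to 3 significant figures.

A dh/dt = −Q_out = −0.0931 √h.
∫ h^(−1/2) dh = −(0.0931/A) ∫ dt, giving 2√h = 2√h₀ − (0.0931/A) t.
Set h = 0: 2√h₀ = (0.0931/A) t_empty ⇒ t_empty = 2A√h₀/0.0931.
t_empty = 2·5.81·√5.02/0.0931 = 11.620·2.2405/0.0931 = 279.65 s.

280 s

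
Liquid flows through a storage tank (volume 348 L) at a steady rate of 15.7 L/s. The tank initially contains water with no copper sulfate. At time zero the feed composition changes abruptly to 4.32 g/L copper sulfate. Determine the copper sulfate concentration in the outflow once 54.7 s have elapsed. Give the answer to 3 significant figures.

3.95 g/L

Species balance on the tank: V dC/dt = Q(C_in − C).
Time constant τ = V/Q = 348/15.7 = 22.166 s.
Integrating: C(t) = C_in + (C₀ − C_in) e^(−t/τ).
C(54.7) = 4.32 + (0 − 4.32)·e^(−54.7/22.166) = 4.32 + (-4.3200)·0.084772 = 3.9538 g/L.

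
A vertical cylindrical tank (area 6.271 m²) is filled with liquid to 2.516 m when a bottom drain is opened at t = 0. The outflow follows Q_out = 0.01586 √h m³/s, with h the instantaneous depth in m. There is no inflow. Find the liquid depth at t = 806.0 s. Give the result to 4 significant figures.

0.3214 m

A dh/dt = −Q_out = −0.01586 √h.
This is separable: 2 d(√h)/dt = −0.01586/A, so √h = √h₀ − (0.01586/(2A)) t.
√h = √2.516 − 0.01586·806.0/(2·6.271) = 1.58619 − 1.01923 = 0.566962.
h = 0.566962² = 0.321446 m.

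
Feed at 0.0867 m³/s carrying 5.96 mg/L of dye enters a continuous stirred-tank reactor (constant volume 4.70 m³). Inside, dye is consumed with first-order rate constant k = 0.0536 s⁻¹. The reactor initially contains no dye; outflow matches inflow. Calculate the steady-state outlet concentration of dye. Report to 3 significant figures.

Species balance: V dC/dt = Q C_in − Q C − k V C.
Steady state (dC/dt = 0): C_ss = Q C_in/(Q + kV) = C_in/(1 + kV/Q).
C_ss = 0.0867·5.96/(0.0867 + 0.0536·4.70) = 0.51673/0.33862 = 1.5260 mg/L.

1.53 mg/L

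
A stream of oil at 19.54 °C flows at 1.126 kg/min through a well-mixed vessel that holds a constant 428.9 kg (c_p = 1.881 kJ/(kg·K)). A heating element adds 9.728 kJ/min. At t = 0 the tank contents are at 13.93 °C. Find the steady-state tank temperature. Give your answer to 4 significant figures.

Heat balance on the well-mixed liquid: M c_p dT/dt = ṁ c_p (T_in − T) + 9.728.
At steady state dT/dt = 0 ⇒ T_ss = T_in + Q̇/(ṁ c_p) = 19.54 + 9.728/(1.126·1.881) = 24.1330 °C.

24.13 °C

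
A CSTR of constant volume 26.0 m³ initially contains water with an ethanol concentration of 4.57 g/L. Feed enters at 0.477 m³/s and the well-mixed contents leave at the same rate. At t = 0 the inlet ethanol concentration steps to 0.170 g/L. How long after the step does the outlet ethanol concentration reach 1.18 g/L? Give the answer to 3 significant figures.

Mass balance on the solute (V constant): V dC/dt = Q(C_in − C), so τ = V/Q = 54.507 s.
C(t) = C_in + (C₀ − C_in) e^(−t/τ). Set C = 1.18 and solve for t:
e^(−t/τ) = (C − C_in)/(C₀ − C_in) = (1.18 − 0.170)/(4.57 − 0.170) = 0.22955
t = −τ ln(…) = 54.507 × 1.4717 = 80.216 s.

80.2 s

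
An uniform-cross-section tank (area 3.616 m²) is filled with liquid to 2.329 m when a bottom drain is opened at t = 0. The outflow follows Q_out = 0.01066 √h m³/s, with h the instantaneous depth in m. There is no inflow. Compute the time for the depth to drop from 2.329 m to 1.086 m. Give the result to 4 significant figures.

Accumulation of liquid (constant cross-section A): A dh/dt = −0.01066 √h.
Separate and integrate: 2(√h − √h₀) = −(0.01066/A) t.
t = 2A(√h₀ − √h)/0.01066 = 2·3.616·(√2.329 − √1.086)/0.01066
  = 7.23200 × (1.52611 − 1.04211) / 0.01066 = 328.352 s.

328.4 s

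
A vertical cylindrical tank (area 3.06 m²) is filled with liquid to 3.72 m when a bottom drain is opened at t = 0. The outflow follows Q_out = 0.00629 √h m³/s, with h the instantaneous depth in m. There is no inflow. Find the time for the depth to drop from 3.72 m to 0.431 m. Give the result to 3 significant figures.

A dh/dt = −Q_out = −0.00629 √h.
This is separable: 2 d(√h)/dt = −0.00629/A, so √h = √h₀ − (0.00629/(2A)) t.
t = 2A(√h₀ − √h)/0.00629 = 2·3.06·(√3.72 − √0.431)/0.00629
  = 6.1200 × (1.9287 − 0.65651) / 0.00629 = 1237.8 s.

1240 s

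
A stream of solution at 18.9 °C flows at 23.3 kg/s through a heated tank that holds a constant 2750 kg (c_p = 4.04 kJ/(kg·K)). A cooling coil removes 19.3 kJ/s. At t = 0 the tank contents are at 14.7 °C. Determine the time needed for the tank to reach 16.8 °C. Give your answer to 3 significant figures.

First-law balance (no shaft work): M c_p dT/dt = ṁ c_p (T_in − T) − 19.3.
τ = M/ṁ = 118.03 s; T_ss = T_in − Q̇/(ṁ c_p) = 18.695 °C.
T(t) = T_ss + (T₀ − T_ss) e^(−t/τ). Set T = 16.8:
e^(−t/τ) = (16.8 − 18.695)/(14.7 − 18.695) = 0.47434
t = −118.03 · ln(0.47434) = 88.028 s.

88.0 s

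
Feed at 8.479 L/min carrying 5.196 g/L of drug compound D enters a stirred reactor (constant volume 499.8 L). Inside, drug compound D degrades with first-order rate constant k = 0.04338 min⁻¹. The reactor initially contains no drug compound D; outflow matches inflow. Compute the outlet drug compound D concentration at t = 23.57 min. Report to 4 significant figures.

Accumulation = in − out − consumed: V dC/dt = Q C_in − Q C − k V C.
dC/dt = (Q/V) C_in − (Q/V + k) C; effective rate a = Q/V + k = 0.0169648 + 0.04338 = 0.0603448 min⁻¹.
C_ss = Q C_in/(Q + kV) = 1.46076 g/L; C(t) = C_ss + (C₀ − C_ss) e^(−a t).
C(23.57) = 1.46076 + (-1.46076)·e^(−0.0603448·23.57) = 1.46076 + (-1.46076)·0.241152 = 1.10849 g/L.

1.108 g/L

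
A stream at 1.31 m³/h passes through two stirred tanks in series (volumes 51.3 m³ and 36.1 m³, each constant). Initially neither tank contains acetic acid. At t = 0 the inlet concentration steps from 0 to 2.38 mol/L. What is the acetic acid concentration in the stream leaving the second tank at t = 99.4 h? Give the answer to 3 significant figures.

Time constants: τᵢ = Vᵢ/Q for each well-mixed tank.
τ₁ = 51.3/1.31 = 39.160 h; τ₂ = 36.1/1.31 = 27.557 h.
Solving the cascade with C₁(0)=C₂(0)=0 gives C₂(t) = C_in[1 − (τ₁ e^(−t/τ₁) − τ₂ e^(−t/τ₂))/(τ₁ − τ₂)].
At t = 99.4: e^(−t/τ₁) = 0.079002, e^(−t/τ₂) = 0.027132.
C₂ = 2.38·[1 − (39.160·0.079002 − 27.557·0.027132)/(11.603)] = 2.38·0.79781 = 1.8988 mol/L.

1.90 mol/L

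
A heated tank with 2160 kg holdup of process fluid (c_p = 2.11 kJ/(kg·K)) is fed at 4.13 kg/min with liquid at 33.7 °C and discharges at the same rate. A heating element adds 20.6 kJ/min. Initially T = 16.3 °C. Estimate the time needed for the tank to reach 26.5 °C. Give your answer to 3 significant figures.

380 min

M c_p dT/dt = ṁ c_p (T_in − T) + Q̇.
τ = M/ṁ = 523.00 min; T_ss = T_in + Q̇/(ṁ c_p) = 36.064 °C.
T(t) = T_ss + (T₀ − T_ss) e^(−t/τ). Set T = 26.5:
e^(−t/τ) = (26.5 − 36.064)/(16.3 − 36.064) = 0.48391
t = −523.00 · ln(0.48391) = 379.63 min.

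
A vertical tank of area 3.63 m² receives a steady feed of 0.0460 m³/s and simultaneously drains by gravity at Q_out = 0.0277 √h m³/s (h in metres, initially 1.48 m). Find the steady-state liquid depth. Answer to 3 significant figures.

2.76 m

Level balance: A dh/dt = 0.0460 − 0.0277 √h. Setting dh/dt = 0:
Q_in = 0.0277 √h_ss ⇒ √h_ss = 0.0460/0.0277 = 1.6606.
h_ss = 1.6606² = 2.7578 m. (Since h₀ = 1.48 m < h_ss, the level will rise toward this value.)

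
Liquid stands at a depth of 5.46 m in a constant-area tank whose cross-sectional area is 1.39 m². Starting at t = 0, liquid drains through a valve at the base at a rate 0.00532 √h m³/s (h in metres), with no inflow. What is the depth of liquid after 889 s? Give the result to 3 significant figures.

0.404 m

A dh/dt = −Q_out = −0.00532 √h.
This is separable: 2 d(√h)/dt = −0.00532/A, so √h = √h₀ − (0.00532/(2A)) t.
√h = √5.46 − 0.00532·889/(2·1.39) = 2.3367 − 1.7013 = 0.63541.
h = 0.63541² = 0.40375 m.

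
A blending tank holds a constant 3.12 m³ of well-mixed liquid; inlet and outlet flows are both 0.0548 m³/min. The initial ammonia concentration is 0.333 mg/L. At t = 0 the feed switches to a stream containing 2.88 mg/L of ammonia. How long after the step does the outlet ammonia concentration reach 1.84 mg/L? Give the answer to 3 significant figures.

Species balance on the tank: V dC/dt = Q(C_in − C), so τ = V/Q = 56.934 min.
C(t) = C_in + (C₀ − C_in) e^(−t/τ). Set C = 1.84 and solve for t:
e^(−t/τ) = (C − C_in)/(C₀ − C_in) = (1.84 − 2.88)/(0.333 − 2.88) = 0.40832
t = −τ ln(…) = 56.934 × 0.89570 = 50.996 min.

51.0 min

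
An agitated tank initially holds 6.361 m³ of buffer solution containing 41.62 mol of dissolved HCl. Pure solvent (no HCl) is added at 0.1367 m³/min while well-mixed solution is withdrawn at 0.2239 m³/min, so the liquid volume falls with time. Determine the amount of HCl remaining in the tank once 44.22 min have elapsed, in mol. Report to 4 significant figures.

3.803 mol

Let m(t) be the amount of HCl. Volume: V(t) = V₀ + (Q_in − Q_out) t = 6.361 − 0.0872000 t; V(44.22) = 2.50502 m³.
No HCl enters, so dm/dt = −Q_out · (m/V).
Separate: dm/m = −Q_out dt/V(t) ⇒ ln(m/m₀) = −(Q_out/(Q_in−Q_out)) ln(V/V₀).
m = m₀ (V₀/V)^(Q_out/(Q_in−Q_out)) = 41.62 × (6.361/2.50502)^(-2.56766) = 3.80305 mol.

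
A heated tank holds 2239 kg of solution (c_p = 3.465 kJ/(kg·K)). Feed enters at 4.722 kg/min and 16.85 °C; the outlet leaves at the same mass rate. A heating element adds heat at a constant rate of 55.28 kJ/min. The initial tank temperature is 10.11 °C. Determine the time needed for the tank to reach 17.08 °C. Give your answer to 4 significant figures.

Unsteady energy balance on the tank contents: M c_p dT/dt = ṁ c_p (T_in − T) + 55.28.
τ = M/ṁ = 474.163 min; T_ss = T_in + Q̇/(ṁ c_p) = 20.2286 °C.
T(t) = T_ss + (T₀ − T_ss) e^(−t/τ). Set T = 17.08:
e^(−t/τ) = (17.08 − 20.2286)/(10.11 − 20.2286) = 0.311171
t = −474.163 · ln(0.311171) = 553.545 min.

553.5 min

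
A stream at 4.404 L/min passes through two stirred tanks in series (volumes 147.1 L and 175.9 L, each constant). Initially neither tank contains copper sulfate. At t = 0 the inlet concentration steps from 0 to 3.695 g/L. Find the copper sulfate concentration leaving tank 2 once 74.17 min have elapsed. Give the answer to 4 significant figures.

Time constants: τᵢ = Vᵢ/Q for each well-mixed tank.
τ₁ = 147.1/4.404 = 33.4015 min; τ₂ = 175.9/4.404 = 39.9410 min.
Solving the cascade with C₁(0)=C₂(0)=0 gives C₂(t) = C_in[1 − (τ₁ e^(−t/τ₁) − τ₂ e^(−t/τ₂))/(τ₁ − τ₂)].
At t = 74.17: e^(−t/τ₁) = 0.108548, e^(−t/τ₂) = 0.156142.
C₂ = 3.695·[1 − (33.4015·0.108548 − 39.9410·0.156142)/(-6.53951)] = 3.695·0.600767 = 2.21983 g/L.

2.220 g/L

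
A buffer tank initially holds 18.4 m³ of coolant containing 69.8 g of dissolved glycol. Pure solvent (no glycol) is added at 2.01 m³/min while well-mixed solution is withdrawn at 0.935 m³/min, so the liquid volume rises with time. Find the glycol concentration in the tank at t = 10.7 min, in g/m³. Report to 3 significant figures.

1.53 g/m³

Total volume: dV/dt = Q_in − Q_out = 1.0750 m³/min, so V(t) = 18.4 + 1.0750 t and V(10.7) = 29.902 m³.
Species balance (pure solvent in): dm/dt = −Q_out · m/V(t).
dm/m = −Q_out dt/(V₀ + 1.0750 t); integrating gives ln(m/m₀) = −(Q_out/(Q_in−Q_out)) ln(V/V₀).
m = m₀ (V₀/V)^(Q_out/(Q_in−Q_out)) = 69.8 × (18.4/29.902)^(0.86977) = 45.754 g.
C = m/V = 45.754/29.902 = 1.5301 g/m³.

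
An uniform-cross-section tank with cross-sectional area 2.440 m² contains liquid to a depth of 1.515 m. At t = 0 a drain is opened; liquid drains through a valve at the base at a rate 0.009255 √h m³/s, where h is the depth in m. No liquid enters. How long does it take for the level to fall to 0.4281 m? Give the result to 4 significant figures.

Mass balance (ρ constant): A dh/dt = −0.009255 √h.
Separate and integrate: 2(√h − √h₀) = −(0.009255/A) t.
t = 2A(√h₀ − √h)/0.009255 = 2·2.440·(√1.515 − √0.4281)/0.009255
  = 4.88000 × (1.23085 − 0.654294) / 0.009255 = 304.010 s.

304.0 s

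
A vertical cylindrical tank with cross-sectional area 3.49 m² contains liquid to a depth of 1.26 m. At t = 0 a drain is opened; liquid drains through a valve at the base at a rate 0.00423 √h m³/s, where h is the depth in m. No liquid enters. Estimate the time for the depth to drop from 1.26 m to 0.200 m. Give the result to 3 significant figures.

A dh/dt = −Q_out = −0.00423 √h.
This is separable: 2 d(√h)/dt = −0.00423/A, so √h = √h₀ − (0.00423/(2A)) t.
t = 2A(√h₀ − √h)/0.00423 = 2·3.49·(√1.26 − √0.200)/0.00423
  = 6.9800 × (1.1225 − 0.44721) / 0.00423 = 1114.3 s.

1110 s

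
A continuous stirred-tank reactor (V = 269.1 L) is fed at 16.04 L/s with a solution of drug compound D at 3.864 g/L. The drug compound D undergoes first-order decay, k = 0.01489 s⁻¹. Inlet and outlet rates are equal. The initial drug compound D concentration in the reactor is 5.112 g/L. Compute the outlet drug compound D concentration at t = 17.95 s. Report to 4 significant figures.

Species balance: V dC/dt = Q C_in − Q C − k V C.
This is linear with rate a = Q/V + k = 0.0744961 s⁻¹.
C_ss = Q C_in/(Q + kV) = 3.09168 g/L; C(t) = C_ss + (C₀ − C_ss) e^(−a t).
C(17.95) = 3.09168 + (2.02032)·e^(−0.0744961·17.95) = 3.09168 + (2.02032)·0.262579 = 3.62217 g/L.

3.622 g/L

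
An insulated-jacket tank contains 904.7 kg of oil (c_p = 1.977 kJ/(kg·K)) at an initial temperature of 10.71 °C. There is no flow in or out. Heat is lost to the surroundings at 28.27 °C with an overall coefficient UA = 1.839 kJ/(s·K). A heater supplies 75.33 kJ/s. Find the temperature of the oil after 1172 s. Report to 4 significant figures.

Heat balance on the well-mixed liquid: M c_p dT/dt = −UA(T − T_amb) + Q̇.
dT/dt = (T_ss − T)/τ with T_ss = T_amb + Q̇/UA = 28.27 + 75.33/1.839 = 69.2325 °C, τ = M c_p/UA = 904.7·1.977/1.839 = 972.589 s.
Integrating: T(t) = T_ss + (T₀ − T_ss) e^(−t/τ).
T(1172) = 69.2325 + (-58.5225)·0.299683 = 51.6943 °C.

51.69 °C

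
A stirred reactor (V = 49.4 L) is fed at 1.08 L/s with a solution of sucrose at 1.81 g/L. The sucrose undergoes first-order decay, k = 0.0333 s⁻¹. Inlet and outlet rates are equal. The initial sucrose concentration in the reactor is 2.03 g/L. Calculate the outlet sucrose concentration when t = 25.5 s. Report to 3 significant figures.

1.04 g/L

Accumulation = in − out − consumed: V dC/dt = Q C_in − Q C − k V C.
dC/dt = (Q/V) C_in − (Q/V + k) C; effective rate a = Q/V + k = 0.021862 + 0.0333 = 0.055162 s⁻¹.
C_ss = Q C_in/(Q + kV) = 0.71735 g/L; C(t) = C_ss + (C₀ − C_ss) e^(−a t).
C(25.5) = 0.71735 + (1.3126)·e^(−0.055162·25.5) = 0.71735 + (1.3126)·0.24497 = 1.0389 g/L.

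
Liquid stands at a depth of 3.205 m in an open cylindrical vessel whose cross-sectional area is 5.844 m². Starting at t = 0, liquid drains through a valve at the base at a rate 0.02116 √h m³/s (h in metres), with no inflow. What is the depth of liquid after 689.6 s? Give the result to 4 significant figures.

With no inflow, A dh/dt = −0.02116 √h.
∫ h^(−1/2) dh = −(0.02116/A) ∫ dt, giving 2√h = 2√h₀ − (0.02116/A) t.
√h = √3.205 − 0.02116·689.6/(2·5.844) = 1.79025 − 1.24845 = 0.541797.
h = 0.541797² = 0.293544 m.

0.2935 m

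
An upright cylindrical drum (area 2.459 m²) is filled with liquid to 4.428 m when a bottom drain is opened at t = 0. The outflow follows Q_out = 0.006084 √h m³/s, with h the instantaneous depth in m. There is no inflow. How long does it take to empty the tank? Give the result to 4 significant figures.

1701 s

A dh/dt = −Q_out = −0.006084 √h.
This is separable: 2 d(√h)/dt = −0.006084/A, so √h = √h₀ − (0.006084/(2A)) t.
Set h = 0: 2√h₀ = (0.006084/A) t_empty ⇒ t_empty = 2A√h₀/0.006084.
t_empty = 2·2.459·√4.428/0.006084 = 4.91800·2.10428/0.006084 = 1701.00 s.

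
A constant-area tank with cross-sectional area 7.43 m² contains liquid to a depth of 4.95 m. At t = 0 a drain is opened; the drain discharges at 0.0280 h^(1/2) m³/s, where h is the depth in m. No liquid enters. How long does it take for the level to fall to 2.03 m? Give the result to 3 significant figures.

With no inflow, A dh/dt = −0.0280 √h.
∫ h^(−1/2) dh = −(0.0280/A) ∫ dt, giving 2√h = 2√h₀ − (0.0280/A) t.
t = 2A(√h₀ − √h)/0.0280 = 2·7.43·(√4.95 − √2.03)/0.0280
  = 14.860 × (2.2249 − 1.4248) / 0.0280 = 424.61 s.

425 s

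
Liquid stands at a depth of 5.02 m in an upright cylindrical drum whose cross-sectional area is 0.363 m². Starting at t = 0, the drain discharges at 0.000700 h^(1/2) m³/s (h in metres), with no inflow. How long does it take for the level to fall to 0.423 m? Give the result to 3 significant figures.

1650 s

A dh/dt = −Q_out = −0.000700 √h.
Separate and integrate: 2(√h − √h₀) = −(0.000700/A) t.
t = 2A(√h₀ − √h)/0.000700 = 2·0.363·(√5.02 − √0.423)/0.000700
  = 0.72600 × (2.2405 − 0.65038) / 0.000700 = 1649.2 s.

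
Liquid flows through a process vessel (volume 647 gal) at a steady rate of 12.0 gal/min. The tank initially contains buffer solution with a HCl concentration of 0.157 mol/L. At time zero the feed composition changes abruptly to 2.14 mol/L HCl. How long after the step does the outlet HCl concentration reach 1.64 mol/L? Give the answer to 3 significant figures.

74.3 min

Species balance: V dC/dt = Q(C_in − C) ⇒ τ = V/Q = 53.917 min.
C(t) = C_in + (C₀ − C_in) e^(−t/τ). Set C = 1.64 and solve for t:
e^(−t/τ) = (C − C_in)/(C₀ − C_in) = (1.64 − 2.14)/(0.157 − 2.14) = 0.25214
t = −τ ln(…) = 53.917 × 1.3778 = 74.284 min.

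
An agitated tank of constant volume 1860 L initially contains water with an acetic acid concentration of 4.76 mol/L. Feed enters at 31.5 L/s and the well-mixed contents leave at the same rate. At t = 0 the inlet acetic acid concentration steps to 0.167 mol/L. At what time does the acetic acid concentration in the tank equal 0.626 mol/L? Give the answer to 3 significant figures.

136 s

Mass balance on the solute (V constant): V dC/dt = Q(C_in − C), so τ = V/Q = 59.048 s.
C(t) = C_in + (C₀ − C_in) e^(−t/τ). Set C = 0.626 and solve for t:
e^(−t/τ) = (C − C_in)/(C₀ − C_in) = (0.626 − 0.167)/(4.76 − 0.167) = 0.099935
t = −τ ln(…) = 59.048 × 2.3032 = 136.00 s.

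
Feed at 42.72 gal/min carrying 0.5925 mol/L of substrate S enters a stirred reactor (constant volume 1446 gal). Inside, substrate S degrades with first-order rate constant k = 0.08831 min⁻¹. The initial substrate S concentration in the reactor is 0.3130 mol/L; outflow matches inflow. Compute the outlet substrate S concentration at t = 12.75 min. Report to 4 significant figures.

0.1851 mol/L

Accumulation = in − out − consumed: V dC/dt = Q C_in − Q C − k V C.
This is linear with rate a = Q/V + k = 0.117854 min⁻¹.
C_ss = Q C_in/(Q + kV) = 0.148528 mol/L; C(t) = C_ss + (C₀ − C_ss) e^(−a t).
C(12.75) = 0.148528 + (0.164472)·e^(−0.117854·12.75) = 0.148528 + (0.164472)·0.222543 = 0.185130 mol/L.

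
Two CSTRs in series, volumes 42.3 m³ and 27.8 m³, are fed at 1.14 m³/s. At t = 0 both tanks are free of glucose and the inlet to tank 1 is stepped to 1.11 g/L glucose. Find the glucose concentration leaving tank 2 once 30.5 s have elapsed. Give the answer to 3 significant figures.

0.296 g/L

Species balance on tank i: dCᵢ/dt = (Cᵢ₋₁ − Cᵢ)/τᵢ with τᵢ = Vᵢ/Q.
τ₁ = 42.3/1.14 = 37.105 s; τ₂ = 27.8/1.14 = 24.386 s.
Tank 1: C₁ = C_in(1 − e^(−t/τ₁)). Tank 2 (τ₁ ≠ τ₂): C₂ = C_in[1 − (τ₁ e^(−t/τ₁) − τ₂ e^(−t/τ₂))/(τ₁ − τ₂)].
At t = 30.5: e^(−t/τ₁) = 0.43956, e^(−t/τ₂) = 0.28630.
C₂ = 1.11·[1 − (37.105·0.43956 − 24.386·0.28630)/(12.719)] = 1.11·0.26661 = 0.29593 g/L.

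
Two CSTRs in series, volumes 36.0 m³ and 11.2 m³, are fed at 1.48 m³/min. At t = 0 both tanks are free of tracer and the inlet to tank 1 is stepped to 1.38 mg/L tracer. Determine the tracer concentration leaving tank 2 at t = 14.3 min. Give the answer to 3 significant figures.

Each tank obeys Vᵢ dCᵢ/dt = Q(Cᵢ₋₁ − Cᵢ), so τᵢ = Vᵢ/Q.
τ₁ = 36.0/1.48 = 24.324 min; τ₂ = 11.2/1.48 = 7.5676 min.
Tank 1: C₁ = C_in(1 − e^(−t/τ₁)). Tank 2 (τ₁ ≠ τ₂): C₂ = C_in[1 − (τ₁ e^(−t/τ₁) − τ₂ e^(−t/τ₂))/(τ₁ − τ₂)].
At t = 14.3: e^(−t/τ₁) = 0.55550, e^(−t/τ₂) = 0.15113.
C₂ = 1.38·[1 − (24.324·0.55550 − 7.5676·0.15113)/(16.757)] = 1.38·0.26188 = 0.36140 mg/L.

0.361 mg/L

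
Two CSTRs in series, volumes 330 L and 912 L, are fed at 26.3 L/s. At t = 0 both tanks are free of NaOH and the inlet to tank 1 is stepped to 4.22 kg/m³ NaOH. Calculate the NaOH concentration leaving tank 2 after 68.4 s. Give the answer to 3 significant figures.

Each tank obeys Vᵢ dCᵢ/dt = Q(Cᵢ₋₁ − Cᵢ), so τᵢ = Vᵢ/Q.
τ₁ = 330/26.3 = 12.548 s; τ₂ = 912/26.3 = 34.677 s.
Solving the cascade with C₁(0)=C₂(0)=0 gives C₂(t) = C_in[1 − (τ₁ e^(−t/τ₁) − τ₂ e^(−t/τ₂))/(τ₁ − τ₂)].
At t = 68.4: e^(−t/τ₁) = 0.0042908, e^(−t/τ₂) = 0.13911.
C₂ = 4.22·[1 − (12.548·0.0042908 − 34.677·0.13911)/(-22.129)] = 4.22·0.78445 = 3.3104 kg/m³.

3.31 kg/m³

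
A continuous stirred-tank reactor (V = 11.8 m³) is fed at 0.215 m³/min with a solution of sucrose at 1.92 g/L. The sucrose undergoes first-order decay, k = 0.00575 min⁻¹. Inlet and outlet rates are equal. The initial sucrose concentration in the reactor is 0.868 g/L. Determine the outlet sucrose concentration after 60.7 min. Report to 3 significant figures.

V dC/dt = Q(C_in − C) − k V C.
This is linear with rate a = Q/V + k = 0.023970 min⁻¹.
C_ss = Q C_in/(Q + kV) = 1.4594 g/L; C(t) = C_ss + (C₀ − C_ss) e^(−a t).
C(60.7) = 1.4594 + (-0.59143)·e^(−0.023970·60.7) = 1.4594 + (-0.59143)·0.23340 = 1.3214 g/L.

1.32 g/L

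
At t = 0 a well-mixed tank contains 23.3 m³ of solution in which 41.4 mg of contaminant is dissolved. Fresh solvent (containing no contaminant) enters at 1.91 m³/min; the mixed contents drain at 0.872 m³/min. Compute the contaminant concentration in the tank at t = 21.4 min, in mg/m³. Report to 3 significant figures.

Let m(t) be the amount of contaminant. Volume: V(t) = V₀ + (Q_in − Q_out) t = 23.3 + 1.0380 t; V(21.4) = 45.513 m³.
No contaminant enters, so dm/dt = −Q_out · (m/V).
dm/m = −Q_out dt/(V₀ + 1.0380 t); integrating gives ln(m/m₀) = −(Q_out/(Q_in−Q_out)) ln(V/V₀).
m = m₀ (V₀/V)^(Q_out/(Q_in−Q_out)) = 41.4 × (23.3/45.513)^(0.84008) = 23.590 mg.
C = m/V = 23.590/45.513 = 0.51830 mg/m³.

0.518 mg/m³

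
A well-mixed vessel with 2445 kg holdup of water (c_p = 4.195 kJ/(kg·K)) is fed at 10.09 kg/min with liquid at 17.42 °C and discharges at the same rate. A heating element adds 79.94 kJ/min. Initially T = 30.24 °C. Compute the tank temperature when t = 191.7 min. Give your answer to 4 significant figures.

24.26 °C

Heat balance on the well-mixed liquid: M c_p dT/dt = ṁ c_p (T_in − T) + 79.94.
τ = M/ṁ = 242.319 min; T_ss = T_in + Q̇/(ṁ c_p) = 17.42 + 79.94/(10.09·4.195) = 19.3086 °C.
Integrating: T(t) = T_ss + (T₀ − T_ss) e^(−t/τ).
T(191.7) = 19.3086 + (10.9314)·e^(−191.7/242.319) = 19.3086 + (10.9314)·0.453343 = 24.2643 °C.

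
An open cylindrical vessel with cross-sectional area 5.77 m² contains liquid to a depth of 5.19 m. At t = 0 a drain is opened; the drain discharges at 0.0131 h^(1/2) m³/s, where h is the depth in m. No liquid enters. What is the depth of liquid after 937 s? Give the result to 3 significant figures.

1.47 m

With no inflow, A dh/dt = −0.0131 √h.
∫ h^(−1/2) dh = −(0.0131/A) ∫ dt, giving 2√h = 2√h₀ − (0.0131/A) t.
√h = √5.19 − 0.0131·937/(2·5.77) = 2.2782 − 1.0637 = 1.2145.
h = 1.2145² = 1.4750 m.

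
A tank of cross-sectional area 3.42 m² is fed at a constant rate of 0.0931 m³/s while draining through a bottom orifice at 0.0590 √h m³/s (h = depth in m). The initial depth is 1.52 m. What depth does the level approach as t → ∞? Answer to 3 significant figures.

2.49 m

Level balance: A dh/dt = 0.0931 − 0.0590 √h. Setting dh/dt = 0:
Q_in = 0.0590 √h_ss ⇒ √h_ss = 0.0931/0.0590 = 1.5780.
h_ss = 1.5780² = 2.4900 m. (Since h₀ = 1.52 m < h_ss, the level will rise toward this value.)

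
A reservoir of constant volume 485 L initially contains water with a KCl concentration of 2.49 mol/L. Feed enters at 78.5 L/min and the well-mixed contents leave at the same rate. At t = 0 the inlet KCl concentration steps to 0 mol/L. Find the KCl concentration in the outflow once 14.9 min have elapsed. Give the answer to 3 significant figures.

Mass balance on the solute (V constant): V dC/dt = Q(C_in − C).
Rewrite as dC/dt + C/τ = C_in/τ, τ = V/Q = 6.1783 min.
This is linear first-order; C(t) = C_in + (C₀ − C_in) e^(−t/τ).
C(14.9) = 0 + (2.49 − 0)·e^(−14.9/6.1783) = 0 + (2.4900)·0.089667 = 0.22327 mol/L.

0.223 mol/L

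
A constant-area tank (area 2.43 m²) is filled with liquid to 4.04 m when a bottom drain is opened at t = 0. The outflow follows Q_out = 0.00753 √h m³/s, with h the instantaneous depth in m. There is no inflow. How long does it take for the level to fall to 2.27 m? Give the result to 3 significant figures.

325 s

A dh/dt = −Q_out = −0.00753 √h.
Separate and integrate: 2(√h − √h₀) = −(0.00753/A) t.
t = 2A(√h₀ − √h)/0.00753 = 2·2.43·(√4.04 − √2.27)/0.00753
  = 4.8600 × (2.0100 − 1.5067) / 0.00753 = 324.85 s.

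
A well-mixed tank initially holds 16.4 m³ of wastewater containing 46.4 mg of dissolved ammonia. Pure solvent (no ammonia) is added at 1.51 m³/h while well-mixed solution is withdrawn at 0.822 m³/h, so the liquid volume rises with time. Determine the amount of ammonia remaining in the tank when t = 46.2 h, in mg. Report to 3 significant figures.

Let m(t) be the amount of ammonia. Volume: V(t) = V₀ + (Q_in − Q_out) t = 16.4 + 0.68800 t; V(46.2) = 48.186 m³.
Species balance (pure solvent in): dm/dt = −Q_out · m/V(t).
dm/m = −Q_out dt/(V₀ + 0.68800 t); integrating gives ln(m/m₀) = −(Q_out/(Q_in−Q_out)) ln(V/V₀).
m = m₀ (V₀/V)^(Q_out/(Q_in−Q_out)) = 46.4 × (16.4/48.186)^(1.1948) = 12.802 mg.

12.8 mg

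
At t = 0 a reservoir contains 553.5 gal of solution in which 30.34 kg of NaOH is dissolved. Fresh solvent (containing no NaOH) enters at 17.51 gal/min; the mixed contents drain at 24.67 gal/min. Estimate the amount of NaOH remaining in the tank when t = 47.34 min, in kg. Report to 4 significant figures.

Total volume: dV/dt = Q_in − Q_out = -7.16000 gal/min, so V(t) = 553.5 − 7.16000 t and V(47.34) = 214.546 gal.
Solute balance: dm/dt = 0 − Q_out C = −Q_out m/V(t).
Separate: dm/m = −Q_out dt/V(t) ⇒ ln(m/m₀) = −(Q_out/(Q_in−Q_out)) ln(V/V₀).
m = m₀ (V₀/V)^(Q_out/(Q_in−Q_out)) = 30.34 × (553.5/214.546)^(-3.44553) = 1.15836 kg.

1.158 kg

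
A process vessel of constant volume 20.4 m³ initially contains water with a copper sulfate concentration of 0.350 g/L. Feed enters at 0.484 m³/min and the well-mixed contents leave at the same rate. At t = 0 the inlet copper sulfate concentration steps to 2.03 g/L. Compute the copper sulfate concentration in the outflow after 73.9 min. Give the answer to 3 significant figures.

1.74 g/L

Mass balance on the solute (V constant): V dC/dt = Q(C_in − C).
So dC/dt = (C_in − C)/τ with τ = V/Q = 20.4/0.484 = 42.149 min.
This is linear first-order; C(t) = C_in + (C₀ − C_in) e^(−t/τ).
C(73.9) = 2.03 + (0.350 − 2.03)·e^(−73.9/42.149) = 2.03 + (-1.6800)·0.17320 = 1.7390 g/L.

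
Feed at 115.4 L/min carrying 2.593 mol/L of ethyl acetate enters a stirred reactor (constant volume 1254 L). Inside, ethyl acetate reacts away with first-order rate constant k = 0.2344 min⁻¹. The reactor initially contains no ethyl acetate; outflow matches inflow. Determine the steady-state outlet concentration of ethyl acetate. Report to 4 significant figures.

0.7310 mol/L

V dC/dt = Q(C_in − C) − k V C.
At steady state: 0 = Q C_in − (Q + kV) C_ss, so C_ss = Q C_in/(Q + kV).
C_ss = 115.4·2.593/(115.4 + 0.2344·1254) = 299.232/409.338 = 0.731016 mol/L.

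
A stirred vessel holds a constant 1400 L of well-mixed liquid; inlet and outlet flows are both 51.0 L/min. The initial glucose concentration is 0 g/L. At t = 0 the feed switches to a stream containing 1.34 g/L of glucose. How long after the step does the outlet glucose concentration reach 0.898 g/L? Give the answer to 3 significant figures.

30.4 min

Species balance: V dC/dt = Q(C_in − C) ⇒ τ = V/Q = 27.451 min.
C(t) = C_in + (C₀ − C_in) e^(−t/τ). Set C = 0.898 and solve for t:
e^(−t/τ) = (C − C_in)/(C₀ − C_in) = (0.898 − 1.34)/(0 − 1.34) = 0.32985
t = −τ ln(…) = 27.451 × 1.1091 = 30.446 min.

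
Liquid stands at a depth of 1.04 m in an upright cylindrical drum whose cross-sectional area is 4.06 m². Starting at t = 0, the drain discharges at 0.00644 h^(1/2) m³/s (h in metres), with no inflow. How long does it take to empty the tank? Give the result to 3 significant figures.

1290 s

With no inflow, A dh/dt = −0.00644 √h.
∫ h^(−1/2) dh = −(0.00644/A) ∫ dt, giving 2√h = 2√h₀ − (0.00644/A) t.
Set h = 0: 2√h₀ = (0.00644/A) t_empty ⇒ t_empty = 2A√h₀/0.00644.
t_empty = 2·4.06·√1.04/0.00644 = 8.1200·1.0198/0.00644 = 1285.8 s.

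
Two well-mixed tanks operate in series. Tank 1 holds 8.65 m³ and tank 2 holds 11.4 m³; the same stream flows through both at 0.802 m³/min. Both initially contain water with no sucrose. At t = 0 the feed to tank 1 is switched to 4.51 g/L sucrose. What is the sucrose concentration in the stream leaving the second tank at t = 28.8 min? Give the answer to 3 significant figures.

Each tank obeys Vᵢ dCᵢ/dt = Q(Cᵢ₋₁ − Cᵢ), so τᵢ = Vᵢ/Q.
τ₁ = 8.65/0.802 = 10.786 min; τ₂ = 11.4/0.802 = 14.214 min.
Solving the cascade with C₁(0)=C₂(0)=0 gives C₂(t) = C_in[1 − (τ₁ e^(−t/τ₁) − τ₂ e^(−t/τ₂))/(τ₁ − τ₂)].
At t = 28.8: e^(−t/τ₁) = 0.069235, e^(−t/τ₂) = 0.13185.
C₂ = 4.51·[1 − (10.786·0.069235 − 14.214·0.13185)/(-3.4289)] = 4.51·0.67121 = 3.0271 g/L.

3.03 g/L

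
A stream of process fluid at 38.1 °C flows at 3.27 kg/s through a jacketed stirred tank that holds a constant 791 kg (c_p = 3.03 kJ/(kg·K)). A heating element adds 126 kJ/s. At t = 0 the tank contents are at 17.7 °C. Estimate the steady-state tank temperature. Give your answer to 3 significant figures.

50.8 °C

M c_p dT/dt = ṁ c_p (T_in − T) + Q̇.
At steady state dT/dt = 0 ⇒ T_ss = T_in + Q̇/(ṁ c_p) = 38.1 + 126/(3.27·3.03) = 50.817 °C.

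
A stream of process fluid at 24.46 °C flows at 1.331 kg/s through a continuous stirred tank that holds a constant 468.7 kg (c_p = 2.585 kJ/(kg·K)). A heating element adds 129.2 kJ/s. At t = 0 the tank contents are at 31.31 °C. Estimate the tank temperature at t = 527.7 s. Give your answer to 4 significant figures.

Energy balance: M c_p dT/dt = ṁ c_p (T_in − T) + 129.2.
Rearrange: dT/dt = (T_ss − T)/τ with τ = M/ṁ = 352.141 s and T_ss = T_in + Q̇/(ṁ c_p) = 62.0112 °C.
Integrating: T(t) = T_ss + (T₀ − T_ss) e^(−t/τ).
T(527.7) = 62.0112 + (-30.7012)·e^(−527.7/352.141) = 62.0112 + (-30.7012)·0.223455 = 55.1509 °C.

55.15 °C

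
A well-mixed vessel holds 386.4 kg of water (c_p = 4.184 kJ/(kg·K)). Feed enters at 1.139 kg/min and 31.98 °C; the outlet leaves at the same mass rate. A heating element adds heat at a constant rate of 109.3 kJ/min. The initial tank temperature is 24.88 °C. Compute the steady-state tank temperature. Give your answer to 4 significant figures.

54.92 °C

M c_p dT/dt = ṁ c_p (T_in − T) + Q̇.
At steady state dT/dt = 0 ⇒ T_ss = T_in + Q̇/(ṁ c_p) = 31.98 + 109.3/(1.139·4.184) = 54.9153 °C.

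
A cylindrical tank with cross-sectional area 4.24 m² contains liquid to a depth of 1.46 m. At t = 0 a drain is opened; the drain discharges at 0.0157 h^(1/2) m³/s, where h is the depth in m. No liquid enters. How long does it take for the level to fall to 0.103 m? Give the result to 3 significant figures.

With no inflow, A dh/dt = −0.0157 √h.
This is separable: 2 d(√h)/dt = −0.0157/A, so √h = √h₀ − (0.0157/(2A)) t.
t = 2A(√h₀ − √h)/0.0157 = 2·4.24·(√1.46 − √0.103)/0.0157
  = 8.4800 × (1.2083 − 0.32094) / 0.0157 = 479.29 s.

479 s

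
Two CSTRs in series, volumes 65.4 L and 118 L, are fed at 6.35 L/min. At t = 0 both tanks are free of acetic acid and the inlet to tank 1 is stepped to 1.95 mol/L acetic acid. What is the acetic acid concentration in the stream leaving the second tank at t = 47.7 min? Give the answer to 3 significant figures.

1.64 mol/L

Time constants: τᵢ = Vᵢ/Q for each well-mixed tank.
τ₁ = 65.4/6.35 = 10.299 min; τ₂ = 118/6.35 = 18.583 min.
Tank 1: C₁ = C_in(1 − e^(−t/τ₁)). Tank 2 (τ₁ ≠ τ₂): C₂ = C_in[1 − (τ₁ e^(−t/τ₁) − τ₂ e^(−t/τ₂))/(τ₁ − τ₂)].
At t = 47.7: e^(−t/τ₁) = 0.0097409, e^(−t/τ₂) = 0.076773.
C₂ = 1.95·[1 − (10.299·0.0097409 − 18.583·0.076773)/(-8.2835)] = 1.95·0.83988 = 1.6378 mol/L.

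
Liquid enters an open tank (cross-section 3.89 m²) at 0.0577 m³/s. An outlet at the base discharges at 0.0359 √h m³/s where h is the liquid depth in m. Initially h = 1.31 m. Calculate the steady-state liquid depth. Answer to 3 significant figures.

2.58 m

Volume balance on the tank: A dh/dt = Q_in − 0.0359 √h. At steady state dh/dt = 0:
Q_in = 0.0359 √h_ss ⇒ √h_ss = 0.0577/0.0359 = 1.6072.
h_ss = 1.6072² = 2.5832 m. (Since h₀ = 1.31 m < h_ss, the level will rise toward this value.)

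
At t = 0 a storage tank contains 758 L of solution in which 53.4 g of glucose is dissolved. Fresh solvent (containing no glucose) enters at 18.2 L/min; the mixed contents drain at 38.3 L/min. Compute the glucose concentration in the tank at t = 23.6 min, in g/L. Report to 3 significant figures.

0.0289 g/L

Total volume: dV/dt = Q_in − Q_out = -20.100 L/min, so V(t) = 758 − 20.100 t and V(23.6) = 283.64 L.
Solute balance: dm/dt = 0 − Q_out C = −Q_out m/V(t).
dm/m = −Q_out dt/(V₀ − 20.100 t); integrating gives ln(m/m₀) = −(Q_out/(Q_in−Q_out)) ln(V/V₀).
m = m₀ (V₀/V)^(Q_out/(Q_in−Q_out)) = 53.4 × (758/283.64)^(-1.9055) = 8.2052 g.
C = m/V = 8.2052/283.64 = 0.028928 g/L.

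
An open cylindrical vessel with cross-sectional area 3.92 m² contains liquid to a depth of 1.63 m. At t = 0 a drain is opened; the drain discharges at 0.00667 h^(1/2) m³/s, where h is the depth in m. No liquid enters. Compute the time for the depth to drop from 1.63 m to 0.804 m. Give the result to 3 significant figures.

447 s

Mass balance (ρ constant): A dh/dt = −0.00667 √h.
This is separable: 2 d(√h)/dt = −0.00667/A, so √h = √h₀ − (0.00667/(2A)) t.
t = 2A(√h₀ − √h)/0.00667 = 2·3.92·(√1.63 − √0.804)/0.00667
  = 7.8400 × (1.2767 − 0.89666) / 0.00667 = 446.72 s.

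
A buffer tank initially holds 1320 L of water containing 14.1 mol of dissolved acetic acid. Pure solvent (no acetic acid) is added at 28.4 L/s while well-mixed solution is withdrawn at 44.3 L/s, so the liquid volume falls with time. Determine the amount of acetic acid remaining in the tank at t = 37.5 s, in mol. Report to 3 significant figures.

Let m(t) be the amount of acetic acid. Volume: V(t) = V₀ + (Q_in − Q_out) t = 1320 − 15.900 t; V(37.5) = 723.75 L.
No acetic acid enters, so dm/dt = −Q_out · (m/V).
Separate: dm/m = −Q_out dt/V(t) ⇒ ln(m/m₀) = −(Q_out/(Q_in−Q_out)) ln(V/V₀).
m = m₀ (V₀/V)^(Q_out/(Q_in−Q_out)) = 14.1 × (1320/723.75)^(-2.7862) = 2.6428 mol.

2.64 mol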